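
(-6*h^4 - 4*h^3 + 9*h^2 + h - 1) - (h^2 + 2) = -6*h^4 - 4*h^3 + 8*h^2 + h - 3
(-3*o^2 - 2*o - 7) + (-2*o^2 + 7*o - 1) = -5*o^2 + 5*o - 8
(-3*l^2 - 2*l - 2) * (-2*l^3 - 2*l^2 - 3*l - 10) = 6*l^5 + 10*l^4 + 17*l^3 + 40*l^2 + 26*l + 20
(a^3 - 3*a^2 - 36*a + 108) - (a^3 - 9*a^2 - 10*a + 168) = 6*a^2 - 26*a - 60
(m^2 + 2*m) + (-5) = m^2 + 2*m - 5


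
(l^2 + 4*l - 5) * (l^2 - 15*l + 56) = l^4 - 11*l^3 - 9*l^2 + 299*l - 280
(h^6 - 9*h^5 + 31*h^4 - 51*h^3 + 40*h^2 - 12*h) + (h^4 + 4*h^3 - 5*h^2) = h^6 - 9*h^5 + 32*h^4 - 47*h^3 + 35*h^2 - 12*h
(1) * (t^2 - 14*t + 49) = t^2 - 14*t + 49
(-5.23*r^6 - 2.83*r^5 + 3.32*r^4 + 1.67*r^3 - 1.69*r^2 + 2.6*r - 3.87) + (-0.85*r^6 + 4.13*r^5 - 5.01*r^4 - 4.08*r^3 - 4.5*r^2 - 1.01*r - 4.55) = -6.08*r^6 + 1.3*r^5 - 1.69*r^4 - 2.41*r^3 - 6.19*r^2 + 1.59*r - 8.42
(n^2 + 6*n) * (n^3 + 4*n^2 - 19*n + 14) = n^5 + 10*n^4 + 5*n^3 - 100*n^2 + 84*n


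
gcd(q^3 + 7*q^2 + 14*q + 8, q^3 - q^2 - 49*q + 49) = 1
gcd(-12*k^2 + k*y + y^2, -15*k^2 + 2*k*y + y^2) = -3*k + y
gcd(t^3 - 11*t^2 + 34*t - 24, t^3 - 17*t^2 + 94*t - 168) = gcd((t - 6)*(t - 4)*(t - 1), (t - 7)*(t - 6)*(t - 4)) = t^2 - 10*t + 24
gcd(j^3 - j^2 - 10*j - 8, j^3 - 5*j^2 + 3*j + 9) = j + 1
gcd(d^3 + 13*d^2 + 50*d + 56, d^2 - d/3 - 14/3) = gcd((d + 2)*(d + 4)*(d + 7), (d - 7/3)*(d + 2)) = d + 2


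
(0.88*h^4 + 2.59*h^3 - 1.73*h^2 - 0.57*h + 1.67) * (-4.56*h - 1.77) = -4.0128*h^5 - 13.368*h^4 + 3.3045*h^3 + 5.6613*h^2 - 6.6063*h - 2.9559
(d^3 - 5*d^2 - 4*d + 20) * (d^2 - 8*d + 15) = d^5 - 13*d^4 + 51*d^3 - 23*d^2 - 220*d + 300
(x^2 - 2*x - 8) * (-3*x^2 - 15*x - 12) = -3*x^4 - 9*x^3 + 42*x^2 + 144*x + 96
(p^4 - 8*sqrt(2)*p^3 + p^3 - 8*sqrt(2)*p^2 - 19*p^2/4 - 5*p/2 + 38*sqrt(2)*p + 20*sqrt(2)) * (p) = p^5 - 8*sqrt(2)*p^4 + p^4 - 8*sqrt(2)*p^3 - 19*p^3/4 - 5*p^2/2 + 38*sqrt(2)*p^2 + 20*sqrt(2)*p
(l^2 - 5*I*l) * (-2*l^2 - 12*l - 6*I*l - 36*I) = -2*l^4 - 12*l^3 + 4*I*l^3 - 30*l^2 + 24*I*l^2 - 180*l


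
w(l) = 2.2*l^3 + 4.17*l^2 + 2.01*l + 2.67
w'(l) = 6.6*l^2 + 8.34*l + 2.01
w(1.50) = 22.49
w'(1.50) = 29.37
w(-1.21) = 2.45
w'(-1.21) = 1.58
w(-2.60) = -13.03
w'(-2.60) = 24.94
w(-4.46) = -118.52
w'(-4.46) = 96.10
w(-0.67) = 2.53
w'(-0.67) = -0.62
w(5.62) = 536.18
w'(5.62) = 257.34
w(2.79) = 88.52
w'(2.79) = 76.65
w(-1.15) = 2.53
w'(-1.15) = 1.15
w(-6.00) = -334.47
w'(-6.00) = 189.57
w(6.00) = 640.05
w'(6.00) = 289.65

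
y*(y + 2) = y^2 + 2*y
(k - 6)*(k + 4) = k^2 - 2*k - 24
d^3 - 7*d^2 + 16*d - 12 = (d - 3)*(d - 2)^2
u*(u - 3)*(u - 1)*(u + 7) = u^4 + 3*u^3 - 25*u^2 + 21*u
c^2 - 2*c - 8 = (c - 4)*(c + 2)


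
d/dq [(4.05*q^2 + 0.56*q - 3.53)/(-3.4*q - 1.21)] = (-13.77*q^2 - 9.801*q - 12.6796)/(11.56*q^2 + 8.228*q + 1.4641)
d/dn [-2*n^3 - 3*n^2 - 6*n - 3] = -6*n^2 - 6*n - 6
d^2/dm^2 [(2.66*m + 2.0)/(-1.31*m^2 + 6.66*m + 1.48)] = ((2.62*m - 6.66)*(2.66*m + 2.0)*(5.24*m - 13.32) + (20.9076*m - 30.1912)*(-1.31*m^2 + 6.66*m + 1.48))/(-1.31*m^2 + 6.66*m + 1.48)^3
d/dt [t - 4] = 1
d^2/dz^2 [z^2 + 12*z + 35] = 2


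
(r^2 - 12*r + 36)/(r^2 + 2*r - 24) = (r^2 - 12*r + 36)/(r^2 + 2*r - 24)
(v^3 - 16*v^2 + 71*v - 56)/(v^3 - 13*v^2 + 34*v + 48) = (v^2 - 8*v + 7)/(v^2 - 5*v - 6)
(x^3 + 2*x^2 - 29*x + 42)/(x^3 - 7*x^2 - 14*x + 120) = (x^3 + 2*x^2 - 29*x + 42)/(x^3 - 7*x^2 - 14*x + 120)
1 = 1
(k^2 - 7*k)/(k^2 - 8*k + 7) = k/(k - 1)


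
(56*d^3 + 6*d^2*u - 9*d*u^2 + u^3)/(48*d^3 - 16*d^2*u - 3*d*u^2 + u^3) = (-14*d^2 - 5*d*u + u^2)/(-12*d^2 + d*u + u^2)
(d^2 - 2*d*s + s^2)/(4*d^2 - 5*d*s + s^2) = (-d + s)/(-4*d + s)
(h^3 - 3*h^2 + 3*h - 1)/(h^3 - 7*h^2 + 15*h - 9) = (h^2 - 2*h + 1)/(h^2 - 6*h + 9)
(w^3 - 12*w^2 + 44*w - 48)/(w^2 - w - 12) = (w^2 - 8*w + 12)/(w + 3)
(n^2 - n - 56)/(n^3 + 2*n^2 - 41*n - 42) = (n - 8)/(n^2 - 5*n - 6)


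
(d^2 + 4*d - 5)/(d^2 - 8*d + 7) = (d + 5)/(d - 7)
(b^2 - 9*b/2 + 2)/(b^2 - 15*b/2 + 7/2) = (b - 4)/(b - 7)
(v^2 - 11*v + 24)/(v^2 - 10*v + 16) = (v - 3)/(v - 2)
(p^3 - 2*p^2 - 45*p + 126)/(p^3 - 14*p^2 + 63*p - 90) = (p + 7)/(p - 5)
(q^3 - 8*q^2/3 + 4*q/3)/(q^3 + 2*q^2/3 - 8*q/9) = 3*(q - 2)/(3*q + 4)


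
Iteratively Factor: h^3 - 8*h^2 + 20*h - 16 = (h - 4)*(h^2 - 4*h + 4) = (h - 4)*(h - 2)*(h - 2)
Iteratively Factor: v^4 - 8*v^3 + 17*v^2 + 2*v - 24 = (v - 2)*(v^3 - 6*v^2 + 5*v + 12) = (v - 4)*(v - 2)*(v^2 - 2*v - 3) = (v - 4)*(v - 3)*(v - 2)*(v + 1)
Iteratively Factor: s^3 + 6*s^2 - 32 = (s + 4)*(s^2 + 2*s - 8) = (s + 4)^2*(s - 2)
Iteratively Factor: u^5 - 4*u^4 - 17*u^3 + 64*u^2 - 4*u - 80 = (u - 2)*(u^4 - 2*u^3 - 21*u^2 + 22*u + 40) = (u - 5)*(u - 2)*(u^3 + 3*u^2 - 6*u - 8) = (u - 5)*(u - 2)^2*(u^2 + 5*u + 4) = (u - 5)*(u - 2)^2*(u + 1)*(u + 4)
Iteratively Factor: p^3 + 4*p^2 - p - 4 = (p + 4)*(p^2 - 1) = (p + 1)*(p + 4)*(p - 1)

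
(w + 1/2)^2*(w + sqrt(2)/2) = w^3 + sqrt(2)*w^2/2 + w^2 + w/4 + sqrt(2)*w/2 + sqrt(2)/8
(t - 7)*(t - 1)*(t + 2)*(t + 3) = t^4 - 3*t^3 - 27*t^2 - 13*t + 42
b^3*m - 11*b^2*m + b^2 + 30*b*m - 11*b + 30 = (b - 6)*(b - 5)*(b*m + 1)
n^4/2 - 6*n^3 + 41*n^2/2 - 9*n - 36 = (n/2 + 1/2)*(n - 6)*(n - 4)*(n - 3)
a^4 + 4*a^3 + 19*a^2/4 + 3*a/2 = a*(a + 1/2)*(a + 3/2)*(a + 2)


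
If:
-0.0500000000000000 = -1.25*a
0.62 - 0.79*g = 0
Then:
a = 0.04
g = 0.78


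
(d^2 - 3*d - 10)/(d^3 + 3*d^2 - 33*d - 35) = (d + 2)/(d^2 + 8*d + 7)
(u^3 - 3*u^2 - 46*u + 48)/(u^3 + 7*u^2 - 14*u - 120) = (u^2 - 9*u + 8)/(u^2 + u - 20)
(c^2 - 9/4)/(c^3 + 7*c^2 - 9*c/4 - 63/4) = 1/(c + 7)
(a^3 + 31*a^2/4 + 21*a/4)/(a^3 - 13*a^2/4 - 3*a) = (a + 7)/(a - 4)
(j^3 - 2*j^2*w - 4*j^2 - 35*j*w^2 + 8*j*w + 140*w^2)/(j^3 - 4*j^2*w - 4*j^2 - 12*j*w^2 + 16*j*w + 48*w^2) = (-j^2 + 2*j*w + 35*w^2)/(-j^2 + 4*j*w + 12*w^2)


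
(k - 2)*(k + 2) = k^2 - 4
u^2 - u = u*(u - 1)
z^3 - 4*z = z*(z - 2)*(z + 2)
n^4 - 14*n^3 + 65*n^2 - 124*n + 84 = (n - 7)*(n - 3)*(n - 2)^2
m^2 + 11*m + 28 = (m + 4)*(m + 7)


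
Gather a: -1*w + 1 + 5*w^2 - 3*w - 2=5*w^2 - 4*w - 1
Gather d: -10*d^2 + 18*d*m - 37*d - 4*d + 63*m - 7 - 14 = -10*d^2 + d*(18*m - 41) + 63*m - 21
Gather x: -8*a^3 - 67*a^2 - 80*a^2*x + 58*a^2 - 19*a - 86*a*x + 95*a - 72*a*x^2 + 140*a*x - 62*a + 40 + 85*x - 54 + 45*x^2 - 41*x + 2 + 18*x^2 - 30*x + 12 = -8*a^3 - 9*a^2 + 14*a + x^2*(63 - 72*a) + x*(-80*a^2 + 54*a + 14)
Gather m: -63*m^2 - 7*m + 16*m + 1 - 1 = -63*m^2 + 9*m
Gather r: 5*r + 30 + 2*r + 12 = 7*r + 42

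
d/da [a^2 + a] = 2*a + 1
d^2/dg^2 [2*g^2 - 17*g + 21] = 4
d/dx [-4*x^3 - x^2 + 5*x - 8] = -12*x^2 - 2*x + 5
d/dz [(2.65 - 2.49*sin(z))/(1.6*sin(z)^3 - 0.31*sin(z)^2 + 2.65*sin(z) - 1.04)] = (7.968*sin(z)^3 - 13.4919*sin(z)^2 + 1.643*sin(z) - 4.4329)*cos(z)/(2.56*sin(z)^6 - 0.992*sin(z)^5 + 8.5761*sin(z)^4 - 4.971*sin(z)^3 + 7.6673*sin(z)^2 - 5.512*sin(z) + 1.0816)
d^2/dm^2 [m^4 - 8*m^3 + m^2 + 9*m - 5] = 12*m^2 - 48*m + 2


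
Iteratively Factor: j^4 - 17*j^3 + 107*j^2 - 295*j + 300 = (j - 5)*(j^3 - 12*j^2 + 47*j - 60) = (j - 5)^2*(j^2 - 7*j + 12) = (j - 5)^2*(j - 3)*(j - 4)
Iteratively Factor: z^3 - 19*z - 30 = (z - 5)*(z^2 + 5*z + 6) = (z - 5)*(z + 2)*(z + 3)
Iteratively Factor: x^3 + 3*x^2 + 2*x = (x + 1)*(x^2 + 2*x) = x*(x + 1)*(x + 2)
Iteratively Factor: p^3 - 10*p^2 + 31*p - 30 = (p - 3)*(p^2 - 7*p + 10) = (p - 5)*(p - 3)*(p - 2)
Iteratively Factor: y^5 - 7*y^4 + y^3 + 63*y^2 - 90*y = (y - 3)*(y^4 - 4*y^3 - 11*y^2 + 30*y) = y*(y - 3)*(y^3 - 4*y^2 - 11*y + 30) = y*(y - 5)*(y - 3)*(y^2 + y - 6) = y*(y - 5)*(y - 3)*(y - 2)*(y + 3)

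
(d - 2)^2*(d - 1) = d^3 - 5*d^2 + 8*d - 4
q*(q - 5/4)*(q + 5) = q^3 + 15*q^2/4 - 25*q/4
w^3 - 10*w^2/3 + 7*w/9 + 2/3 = (w - 3)*(w - 2/3)*(w + 1/3)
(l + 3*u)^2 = l^2 + 6*l*u + 9*u^2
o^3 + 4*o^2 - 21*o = o*(o - 3)*(o + 7)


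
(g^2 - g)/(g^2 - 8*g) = (g - 1)/(g - 8)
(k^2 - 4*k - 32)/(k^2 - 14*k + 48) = (k + 4)/(k - 6)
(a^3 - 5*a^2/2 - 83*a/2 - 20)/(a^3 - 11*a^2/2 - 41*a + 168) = (2*a^2 + 11*a + 5)/(2*a^2 + 5*a - 42)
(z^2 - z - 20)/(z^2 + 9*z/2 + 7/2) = 2*(z^2 - z - 20)/(2*z^2 + 9*z + 7)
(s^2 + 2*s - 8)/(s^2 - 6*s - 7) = (-s^2 - 2*s + 8)/(-s^2 + 6*s + 7)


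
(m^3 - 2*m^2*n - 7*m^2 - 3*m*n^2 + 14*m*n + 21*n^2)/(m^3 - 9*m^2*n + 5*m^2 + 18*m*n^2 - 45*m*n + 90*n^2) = (m^2 + m*n - 7*m - 7*n)/(m^2 - 6*m*n + 5*m - 30*n)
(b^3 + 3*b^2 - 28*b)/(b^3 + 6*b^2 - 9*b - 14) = b*(b - 4)/(b^2 - b - 2)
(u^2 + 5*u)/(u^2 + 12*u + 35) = u/(u + 7)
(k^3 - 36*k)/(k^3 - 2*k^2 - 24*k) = (k + 6)/(k + 4)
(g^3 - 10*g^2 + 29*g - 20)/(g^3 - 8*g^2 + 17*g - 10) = (g - 4)/(g - 2)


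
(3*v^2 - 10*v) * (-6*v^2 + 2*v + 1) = -18*v^4 + 66*v^3 - 17*v^2 - 10*v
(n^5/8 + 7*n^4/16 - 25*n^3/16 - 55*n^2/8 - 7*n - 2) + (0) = n^5/8 + 7*n^4/16 - 25*n^3/16 - 55*n^2/8 - 7*n - 2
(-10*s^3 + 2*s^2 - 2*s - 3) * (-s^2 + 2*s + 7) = 10*s^5 - 22*s^4 - 64*s^3 + 13*s^2 - 20*s - 21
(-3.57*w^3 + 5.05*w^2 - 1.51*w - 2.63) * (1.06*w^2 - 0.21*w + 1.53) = -3.7842*w^5 + 6.1027*w^4 - 8.1232*w^3 + 5.2558*w^2 - 1.758*w - 4.0239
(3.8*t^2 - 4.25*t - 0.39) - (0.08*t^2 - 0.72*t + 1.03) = 3.72*t^2 - 3.53*t - 1.42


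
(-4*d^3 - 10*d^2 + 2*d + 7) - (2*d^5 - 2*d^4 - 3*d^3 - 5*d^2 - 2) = -2*d^5 + 2*d^4 - d^3 - 5*d^2 + 2*d + 9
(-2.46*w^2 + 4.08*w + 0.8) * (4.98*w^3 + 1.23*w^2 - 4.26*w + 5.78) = -12.2508*w^5 + 17.2926*w^4 + 19.482*w^3 - 30.6156*w^2 + 20.1744*w + 4.624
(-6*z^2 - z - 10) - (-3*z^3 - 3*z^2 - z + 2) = 3*z^3 - 3*z^2 - 12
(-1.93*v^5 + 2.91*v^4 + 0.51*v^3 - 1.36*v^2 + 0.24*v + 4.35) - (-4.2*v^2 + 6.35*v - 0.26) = -1.93*v^5 + 2.91*v^4 + 0.51*v^3 + 2.84*v^2 - 6.11*v + 4.61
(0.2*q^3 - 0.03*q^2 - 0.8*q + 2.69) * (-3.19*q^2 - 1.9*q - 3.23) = -0.638*q^5 - 0.2843*q^4 + 1.963*q^3 - 6.9642*q^2 - 2.527*q - 8.6887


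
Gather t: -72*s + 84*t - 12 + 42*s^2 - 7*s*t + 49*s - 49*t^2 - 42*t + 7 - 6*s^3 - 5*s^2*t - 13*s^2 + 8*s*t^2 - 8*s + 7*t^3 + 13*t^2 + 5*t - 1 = -6*s^3 + 29*s^2 - 31*s + 7*t^3 + t^2*(8*s - 36) + t*(-5*s^2 - 7*s + 47) - 6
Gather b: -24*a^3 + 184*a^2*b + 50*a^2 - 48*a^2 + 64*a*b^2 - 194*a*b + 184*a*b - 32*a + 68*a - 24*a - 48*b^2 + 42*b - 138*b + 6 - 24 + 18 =-24*a^3 + 2*a^2 + 12*a + b^2*(64*a - 48) + b*(184*a^2 - 10*a - 96)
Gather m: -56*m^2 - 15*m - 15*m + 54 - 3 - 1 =-56*m^2 - 30*m + 50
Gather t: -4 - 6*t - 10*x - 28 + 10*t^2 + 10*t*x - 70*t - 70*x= 10*t^2 + t*(10*x - 76) - 80*x - 32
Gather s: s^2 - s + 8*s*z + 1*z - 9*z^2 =s^2 + s*(8*z - 1) - 9*z^2 + z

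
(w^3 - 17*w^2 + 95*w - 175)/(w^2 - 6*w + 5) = (w^2 - 12*w + 35)/(w - 1)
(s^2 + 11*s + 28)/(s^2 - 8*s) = (s^2 + 11*s + 28)/(s*(s - 8))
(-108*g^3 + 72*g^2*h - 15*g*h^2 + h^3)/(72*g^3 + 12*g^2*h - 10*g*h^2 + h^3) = (-3*g + h)/(2*g + h)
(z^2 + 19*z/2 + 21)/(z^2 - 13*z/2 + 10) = (2*z^2 + 19*z + 42)/(2*z^2 - 13*z + 20)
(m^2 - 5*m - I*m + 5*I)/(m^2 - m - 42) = (-m^2 + 5*m + I*m - 5*I)/(-m^2 + m + 42)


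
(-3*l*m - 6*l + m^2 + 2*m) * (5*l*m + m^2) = -15*l^2*m^2 - 30*l^2*m + 2*l*m^3 + 4*l*m^2 + m^4 + 2*m^3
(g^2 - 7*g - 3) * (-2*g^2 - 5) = -2*g^4 + 14*g^3 + g^2 + 35*g + 15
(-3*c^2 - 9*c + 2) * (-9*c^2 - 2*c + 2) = 27*c^4 + 87*c^3 - 6*c^2 - 22*c + 4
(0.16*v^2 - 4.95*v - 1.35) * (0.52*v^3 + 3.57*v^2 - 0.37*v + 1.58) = 0.0832*v^5 - 2.0028*v^4 - 18.4327*v^3 - 2.7352*v^2 - 7.3215*v - 2.133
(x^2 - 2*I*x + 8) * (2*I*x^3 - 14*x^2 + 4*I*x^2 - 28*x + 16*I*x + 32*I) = 2*I*x^5 - 10*x^4 + 4*I*x^4 - 20*x^3 + 60*I*x^3 - 80*x^2 + 120*I*x^2 - 160*x + 128*I*x + 256*I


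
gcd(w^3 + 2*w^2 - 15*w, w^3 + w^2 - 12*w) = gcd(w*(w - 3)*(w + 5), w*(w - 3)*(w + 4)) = w^2 - 3*w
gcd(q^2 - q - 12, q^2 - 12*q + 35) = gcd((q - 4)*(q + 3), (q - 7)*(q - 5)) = 1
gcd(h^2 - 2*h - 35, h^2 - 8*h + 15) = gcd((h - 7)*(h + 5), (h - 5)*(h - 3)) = 1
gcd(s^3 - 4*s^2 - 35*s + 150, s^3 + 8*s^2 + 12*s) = s + 6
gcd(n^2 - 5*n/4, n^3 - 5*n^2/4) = n^2 - 5*n/4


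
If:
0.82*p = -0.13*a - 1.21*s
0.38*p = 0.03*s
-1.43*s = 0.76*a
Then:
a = 0.00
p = 0.00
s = 0.00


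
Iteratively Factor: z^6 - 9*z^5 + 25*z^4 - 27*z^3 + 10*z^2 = (z - 1)*(z^5 - 8*z^4 + 17*z^3 - 10*z^2) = z*(z - 1)*(z^4 - 8*z^3 + 17*z^2 - 10*z) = z*(z - 1)^2*(z^3 - 7*z^2 + 10*z) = z*(z - 5)*(z - 1)^2*(z^2 - 2*z) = z*(z - 5)*(z - 2)*(z - 1)^2*(z)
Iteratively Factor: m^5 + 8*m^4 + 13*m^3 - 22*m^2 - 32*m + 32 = (m - 1)*(m^4 + 9*m^3 + 22*m^2 - 32) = (m - 1)*(m + 4)*(m^3 + 5*m^2 + 2*m - 8) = (m - 1)*(m + 2)*(m + 4)*(m^2 + 3*m - 4) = (m - 1)*(m + 2)*(m + 4)^2*(m - 1)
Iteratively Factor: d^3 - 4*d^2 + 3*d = (d - 1)*(d^2 - 3*d) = (d - 3)*(d - 1)*(d)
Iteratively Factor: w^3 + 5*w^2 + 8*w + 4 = (w + 2)*(w^2 + 3*w + 2) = (w + 2)^2*(w + 1)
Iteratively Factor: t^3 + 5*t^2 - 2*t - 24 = (t + 3)*(t^2 + 2*t - 8) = (t - 2)*(t + 3)*(t + 4)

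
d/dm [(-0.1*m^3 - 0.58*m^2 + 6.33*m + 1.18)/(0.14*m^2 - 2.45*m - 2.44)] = (-0.014*m^4 + 0.49*m^3 + 1.2668*m^2 + 2.5*m - 12.5542)/(0.0196*m^4 - 0.686*m^3 + 5.3193*m^2 + 11.956*m + 5.9536)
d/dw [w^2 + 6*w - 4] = 2*w + 6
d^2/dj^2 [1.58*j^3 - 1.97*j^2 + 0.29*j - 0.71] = 9.48*j - 3.94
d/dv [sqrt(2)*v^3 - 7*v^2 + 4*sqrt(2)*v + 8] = 3*sqrt(2)*v^2 - 14*v + 4*sqrt(2)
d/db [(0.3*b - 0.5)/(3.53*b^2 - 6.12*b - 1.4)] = (-1.059*b^2 + 3.53*b - 3.48)/(12.4609*b^4 - 43.2072*b^3 + 27.5704*b^2 + 17.136*b + 1.96)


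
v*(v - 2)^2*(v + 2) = v^4 - 2*v^3 - 4*v^2 + 8*v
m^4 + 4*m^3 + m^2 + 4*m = m*(m + 4)*(m - I)*(m + I)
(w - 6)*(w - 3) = w^2 - 9*w + 18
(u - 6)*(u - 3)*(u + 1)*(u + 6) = u^4 - 2*u^3 - 39*u^2 + 72*u + 108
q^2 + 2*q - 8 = (q - 2)*(q + 4)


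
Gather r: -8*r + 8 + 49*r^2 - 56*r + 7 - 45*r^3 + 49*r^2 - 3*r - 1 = -45*r^3 + 98*r^2 - 67*r + 14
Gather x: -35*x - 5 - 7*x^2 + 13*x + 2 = -7*x^2 - 22*x - 3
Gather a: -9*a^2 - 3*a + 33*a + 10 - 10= -9*a^2 + 30*a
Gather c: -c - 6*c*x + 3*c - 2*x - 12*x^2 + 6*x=c*(2 - 6*x) - 12*x^2 + 4*x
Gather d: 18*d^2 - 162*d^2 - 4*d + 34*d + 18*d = -144*d^2 + 48*d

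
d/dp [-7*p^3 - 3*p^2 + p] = -21*p^2 - 6*p + 1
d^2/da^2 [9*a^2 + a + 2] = 18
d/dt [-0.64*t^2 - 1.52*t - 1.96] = -1.28*t - 1.52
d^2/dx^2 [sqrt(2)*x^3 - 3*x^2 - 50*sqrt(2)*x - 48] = 6*sqrt(2)*x - 6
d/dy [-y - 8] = -1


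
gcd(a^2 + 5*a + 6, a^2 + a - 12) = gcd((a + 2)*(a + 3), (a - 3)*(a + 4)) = 1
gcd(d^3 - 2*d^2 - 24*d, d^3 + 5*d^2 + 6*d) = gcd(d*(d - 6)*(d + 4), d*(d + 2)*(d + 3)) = d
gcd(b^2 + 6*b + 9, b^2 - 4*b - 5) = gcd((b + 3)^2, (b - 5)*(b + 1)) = 1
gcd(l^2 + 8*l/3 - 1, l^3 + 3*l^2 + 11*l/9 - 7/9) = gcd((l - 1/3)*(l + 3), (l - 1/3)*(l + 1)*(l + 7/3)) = l - 1/3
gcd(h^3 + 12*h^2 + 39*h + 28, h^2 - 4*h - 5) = h + 1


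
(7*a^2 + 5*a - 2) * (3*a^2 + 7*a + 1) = 21*a^4 + 64*a^3 + 36*a^2 - 9*a - 2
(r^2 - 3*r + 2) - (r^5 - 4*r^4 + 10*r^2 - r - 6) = -r^5 + 4*r^4 - 9*r^2 - 2*r + 8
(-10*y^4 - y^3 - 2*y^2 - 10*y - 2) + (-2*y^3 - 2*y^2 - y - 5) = -10*y^4 - 3*y^3 - 4*y^2 - 11*y - 7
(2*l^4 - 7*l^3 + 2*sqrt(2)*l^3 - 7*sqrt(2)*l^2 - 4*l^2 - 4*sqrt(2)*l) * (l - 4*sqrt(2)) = 2*l^5 - 6*sqrt(2)*l^4 - 7*l^4 - 20*l^3 + 21*sqrt(2)*l^3 + 12*sqrt(2)*l^2 + 56*l^2 + 32*l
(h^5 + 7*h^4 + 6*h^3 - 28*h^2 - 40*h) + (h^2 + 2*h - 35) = h^5 + 7*h^4 + 6*h^3 - 27*h^2 - 38*h - 35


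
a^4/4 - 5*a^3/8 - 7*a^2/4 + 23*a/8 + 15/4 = (a/4 + 1/2)*(a - 3)*(a - 5/2)*(a + 1)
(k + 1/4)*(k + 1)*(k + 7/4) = k^3 + 3*k^2 + 39*k/16 + 7/16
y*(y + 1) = y^2 + y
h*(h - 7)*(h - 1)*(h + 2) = h^4 - 6*h^3 - 9*h^2 + 14*h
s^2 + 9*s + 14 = (s + 2)*(s + 7)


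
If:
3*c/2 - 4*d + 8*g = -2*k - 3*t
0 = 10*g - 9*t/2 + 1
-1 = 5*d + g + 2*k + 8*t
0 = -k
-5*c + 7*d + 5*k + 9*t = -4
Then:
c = 7276/12511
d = -998/12511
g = -1585/12511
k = 0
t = -742/12511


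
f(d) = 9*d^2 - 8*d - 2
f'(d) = 18*d - 8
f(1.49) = 6.06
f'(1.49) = 18.82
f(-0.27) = 0.82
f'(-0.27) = -12.86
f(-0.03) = -1.75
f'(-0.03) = -8.54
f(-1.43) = 27.84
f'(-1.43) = -33.74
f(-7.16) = 516.67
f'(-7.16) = -136.88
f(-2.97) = 101.15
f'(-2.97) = -61.46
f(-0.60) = 6.04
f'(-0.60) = -18.80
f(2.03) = 18.85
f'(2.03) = 28.54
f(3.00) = 55.00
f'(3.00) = 46.00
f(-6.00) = 370.00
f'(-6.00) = -116.00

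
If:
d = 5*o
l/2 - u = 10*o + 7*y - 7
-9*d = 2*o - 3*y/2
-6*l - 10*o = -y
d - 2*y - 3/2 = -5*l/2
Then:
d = -135/878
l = -48/439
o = -27/878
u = 6145/439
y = -423/439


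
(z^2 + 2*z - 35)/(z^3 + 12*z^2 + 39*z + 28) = (z - 5)/(z^2 + 5*z + 4)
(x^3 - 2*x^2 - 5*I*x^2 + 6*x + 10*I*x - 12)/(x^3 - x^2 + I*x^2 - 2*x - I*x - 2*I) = (x - 6*I)/(x + 1)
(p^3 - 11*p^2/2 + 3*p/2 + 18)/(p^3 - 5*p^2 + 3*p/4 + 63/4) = 2*(p - 4)/(2*p - 7)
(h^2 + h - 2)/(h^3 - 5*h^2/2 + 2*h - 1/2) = 2*(h + 2)/(2*h^2 - 3*h + 1)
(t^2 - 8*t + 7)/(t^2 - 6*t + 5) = (t - 7)/(t - 5)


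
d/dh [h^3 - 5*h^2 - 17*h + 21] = 3*h^2 - 10*h - 17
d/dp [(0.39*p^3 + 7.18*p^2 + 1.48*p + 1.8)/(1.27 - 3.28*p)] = (-2.5584*p^3 - 22.0645*p^2 + 18.2372*p + 7.7836)/(10.7584*p^2 - 8.3312*p + 1.6129)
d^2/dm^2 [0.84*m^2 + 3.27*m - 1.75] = 1.68000000000000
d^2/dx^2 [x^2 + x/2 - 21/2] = 2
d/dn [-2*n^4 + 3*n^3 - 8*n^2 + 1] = n*(-8*n^2 + 9*n - 16)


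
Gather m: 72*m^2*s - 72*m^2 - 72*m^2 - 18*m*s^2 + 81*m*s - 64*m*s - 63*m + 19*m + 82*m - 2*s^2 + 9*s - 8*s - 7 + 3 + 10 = m^2*(72*s - 144) + m*(-18*s^2 + 17*s + 38) - 2*s^2 + s + 6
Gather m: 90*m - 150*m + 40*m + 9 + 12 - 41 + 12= -20*m - 8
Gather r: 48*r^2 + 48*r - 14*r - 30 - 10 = 48*r^2 + 34*r - 40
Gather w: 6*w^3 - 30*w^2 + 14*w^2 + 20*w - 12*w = 6*w^3 - 16*w^2 + 8*w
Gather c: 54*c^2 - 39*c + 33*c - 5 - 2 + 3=54*c^2 - 6*c - 4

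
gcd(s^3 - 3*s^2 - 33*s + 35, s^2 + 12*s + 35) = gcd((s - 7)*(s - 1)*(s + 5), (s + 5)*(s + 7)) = s + 5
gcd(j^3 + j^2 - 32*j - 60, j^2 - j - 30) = j^2 - j - 30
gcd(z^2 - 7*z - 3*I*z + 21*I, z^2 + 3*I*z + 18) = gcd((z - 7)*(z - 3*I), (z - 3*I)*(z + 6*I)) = z - 3*I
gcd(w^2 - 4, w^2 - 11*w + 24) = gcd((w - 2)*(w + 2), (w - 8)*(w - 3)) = 1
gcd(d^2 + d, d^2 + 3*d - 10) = 1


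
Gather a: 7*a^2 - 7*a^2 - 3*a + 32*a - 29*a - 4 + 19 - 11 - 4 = 0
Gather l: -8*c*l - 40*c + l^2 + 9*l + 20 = -40*c + l^2 + l*(9 - 8*c) + 20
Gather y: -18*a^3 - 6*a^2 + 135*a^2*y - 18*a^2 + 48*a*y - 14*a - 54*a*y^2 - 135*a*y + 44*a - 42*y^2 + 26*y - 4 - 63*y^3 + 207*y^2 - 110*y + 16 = -18*a^3 - 24*a^2 + 30*a - 63*y^3 + y^2*(165 - 54*a) + y*(135*a^2 - 87*a - 84) + 12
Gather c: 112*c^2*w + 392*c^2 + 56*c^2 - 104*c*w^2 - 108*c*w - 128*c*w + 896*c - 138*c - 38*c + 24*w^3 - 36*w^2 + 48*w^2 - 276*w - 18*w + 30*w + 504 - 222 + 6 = c^2*(112*w + 448) + c*(-104*w^2 - 236*w + 720) + 24*w^3 + 12*w^2 - 264*w + 288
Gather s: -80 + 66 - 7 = -21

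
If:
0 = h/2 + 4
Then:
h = -8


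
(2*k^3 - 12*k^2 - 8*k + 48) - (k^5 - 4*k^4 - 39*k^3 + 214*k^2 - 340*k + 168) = -k^5 + 4*k^4 + 41*k^3 - 226*k^2 + 332*k - 120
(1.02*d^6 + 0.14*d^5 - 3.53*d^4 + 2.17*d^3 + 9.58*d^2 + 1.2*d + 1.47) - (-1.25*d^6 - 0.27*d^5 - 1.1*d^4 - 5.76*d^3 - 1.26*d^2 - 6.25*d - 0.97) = 2.27*d^6 + 0.41*d^5 - 2.43*d^4 + 7.93*d^3 + 10.84*d^2 + 7.45*d + 2.44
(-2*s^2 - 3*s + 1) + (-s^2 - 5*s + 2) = -3*s^2 - 8*s + 3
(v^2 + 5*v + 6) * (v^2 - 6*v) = v^4 - v^3 - 24*v^2 - 36*v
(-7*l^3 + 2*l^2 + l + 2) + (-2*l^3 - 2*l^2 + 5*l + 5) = -9*l^3 + 6*l + 7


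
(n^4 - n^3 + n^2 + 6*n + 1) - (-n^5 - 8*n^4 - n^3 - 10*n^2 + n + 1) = n^5 + 9*n^4 + 11*n^2 + 5*n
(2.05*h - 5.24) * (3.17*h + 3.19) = 6.4985*h^2 - 10.0713*h - 16.7156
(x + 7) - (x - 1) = 8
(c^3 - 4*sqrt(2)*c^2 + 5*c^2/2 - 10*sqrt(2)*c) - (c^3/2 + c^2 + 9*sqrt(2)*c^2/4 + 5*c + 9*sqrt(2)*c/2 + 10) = c^3/2 - 25*sqrt(2)*c^2/4 + 3*c^2/2 - 29*sqrt(2)*c/2 - 5*c - 10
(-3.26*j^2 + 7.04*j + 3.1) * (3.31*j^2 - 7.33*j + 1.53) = -10.7906*j^4 + 47.1982*j^3 - 46.33*j^2 - 11.9518*j + 4.743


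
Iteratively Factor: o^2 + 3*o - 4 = (o - 1)*(o + 4)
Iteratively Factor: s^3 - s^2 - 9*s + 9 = (s - 1)*(s^2 - 9) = (s - 3)*(s - 1)*(s + 3)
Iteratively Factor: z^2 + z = (z + 1)*(z)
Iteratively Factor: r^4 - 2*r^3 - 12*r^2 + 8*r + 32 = (r + 2)*(r^3 - 4*r^2 - 4*r + 16) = (r - 4)*(r + 2)*(r^2 - 4) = (r - 4)*(r - 2)*(r + 2)*(r + 2)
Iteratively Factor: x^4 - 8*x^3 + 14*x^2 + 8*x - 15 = (x - 5)*(x^3 - 3*x^2 - x + 3) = (x - 5)*(x + 1)*(x^2 - 4*x + 3) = (x - 5)*(x - 1)*(x + 1)*(x - 3)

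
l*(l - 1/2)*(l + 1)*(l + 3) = l^4 + 7*l^3/2 + l^2 - 3*l/2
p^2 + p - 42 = (p - 6)*(p + 7)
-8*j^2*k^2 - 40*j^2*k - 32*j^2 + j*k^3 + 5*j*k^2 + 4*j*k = (-8*j + k)*(k + 4)*(j*k + j)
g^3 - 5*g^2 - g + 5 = (g - 5)*(g - 1)*(g + 1)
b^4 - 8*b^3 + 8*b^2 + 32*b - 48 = (b - 6)*(b - 2)^2*(b + 2)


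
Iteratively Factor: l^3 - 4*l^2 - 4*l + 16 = (l - 2)*(l^2 - 2*l - 8) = (l - 4)*(l - 2)*(l + 2)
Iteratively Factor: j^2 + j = (j)*(j + 1)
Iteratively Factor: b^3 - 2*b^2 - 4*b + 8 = (b - 2)*(b^2 - 4) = (b - 2)*(b + 2)*(b - 2)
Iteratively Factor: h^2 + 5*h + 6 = (h + 3)*(h + 2)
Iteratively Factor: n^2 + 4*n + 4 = (n + 2)*(n + 2)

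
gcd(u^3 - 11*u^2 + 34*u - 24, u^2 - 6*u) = u - 6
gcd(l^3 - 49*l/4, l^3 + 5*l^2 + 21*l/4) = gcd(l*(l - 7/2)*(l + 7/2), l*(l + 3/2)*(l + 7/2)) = l^2 + 7*l/2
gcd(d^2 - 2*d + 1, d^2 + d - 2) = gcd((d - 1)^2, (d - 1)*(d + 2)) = d - 1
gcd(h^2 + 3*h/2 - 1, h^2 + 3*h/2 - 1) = h^2 + 3*h/2 - 1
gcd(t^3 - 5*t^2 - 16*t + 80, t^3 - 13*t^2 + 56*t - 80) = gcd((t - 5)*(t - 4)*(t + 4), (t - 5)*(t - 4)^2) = t^2 - 9*t + 20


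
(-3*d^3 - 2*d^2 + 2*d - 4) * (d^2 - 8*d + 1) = -3*d^5 + 22*d^4 + 15*d^3 - 22*d^2 + 34*d - 4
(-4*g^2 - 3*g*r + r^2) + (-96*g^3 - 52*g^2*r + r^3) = -96*g^3 - 52*g^2*r - 4*g^2 - 3*g*r + r^3 + r^2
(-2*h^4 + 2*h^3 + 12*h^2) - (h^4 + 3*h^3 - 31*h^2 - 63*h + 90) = -3*h^4 - h^3 + 43*h^2 + 63*h - 90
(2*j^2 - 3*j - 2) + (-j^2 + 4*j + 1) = j^2 + j - 1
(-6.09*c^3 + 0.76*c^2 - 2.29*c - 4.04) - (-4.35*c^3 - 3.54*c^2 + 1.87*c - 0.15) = -1.74*c^3 + 4.3*c^2 - 4.16*c - 3.89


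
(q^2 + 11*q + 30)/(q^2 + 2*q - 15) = (q + 6)/(q - 3)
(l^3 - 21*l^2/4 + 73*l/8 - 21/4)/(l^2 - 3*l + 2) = (8*l^2 - 26*l + 21)/(8*(l - 1))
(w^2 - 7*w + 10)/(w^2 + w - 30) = (w - 2)/(w + 6)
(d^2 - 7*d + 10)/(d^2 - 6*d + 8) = (d - 5)/(d - 4)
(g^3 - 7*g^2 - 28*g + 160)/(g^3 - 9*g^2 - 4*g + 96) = (g + 5)/(g + 3)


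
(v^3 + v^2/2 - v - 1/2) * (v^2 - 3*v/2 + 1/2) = v^5 - v^4 - 5*v^3/4 + 5*v^2/4 + v/4 - 1/4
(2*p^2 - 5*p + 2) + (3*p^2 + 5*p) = 5*p^2 + 2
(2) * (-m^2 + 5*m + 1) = -2*m^2 + 10*m + 2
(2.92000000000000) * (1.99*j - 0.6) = 5.8108*j - 1.752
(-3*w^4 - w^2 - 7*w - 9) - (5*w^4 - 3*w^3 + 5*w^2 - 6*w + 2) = -8*w^4 + 3*w^3 - 6*w^2 - w - 11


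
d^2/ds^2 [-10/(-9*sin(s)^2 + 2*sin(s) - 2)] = 20*(-162*sin(s)^4 + 27*sin(s)^3 + 277*sin(s)^2 - 56*sin(s) - 14)/(9*sin(s)^2 - 2*sin(s) + 2)^3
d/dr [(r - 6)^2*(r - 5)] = (r - 6)*(3*r - 16)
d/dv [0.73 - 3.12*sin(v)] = -3.12*cos(v)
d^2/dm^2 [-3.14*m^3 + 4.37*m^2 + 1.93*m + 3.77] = 8.74 - 18.84*m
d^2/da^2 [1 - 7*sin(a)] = 7*sin(a)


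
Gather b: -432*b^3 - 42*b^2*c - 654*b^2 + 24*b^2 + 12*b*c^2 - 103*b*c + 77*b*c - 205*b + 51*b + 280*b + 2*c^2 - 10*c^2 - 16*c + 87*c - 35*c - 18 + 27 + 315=-432*b^3 + b^2*(-42*c - 630) + b*(12*c^2 - 26*c + 126) - 8*c^2 + 36*c + 324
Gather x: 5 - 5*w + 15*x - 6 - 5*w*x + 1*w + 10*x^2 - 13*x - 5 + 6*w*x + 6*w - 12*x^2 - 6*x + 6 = 2*w - 2*x^2 + x*(w - 4)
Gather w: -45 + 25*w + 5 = 25*w - 40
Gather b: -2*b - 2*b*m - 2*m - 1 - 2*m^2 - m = b*(-2*m - 2) - 2*m^2 - 3*m - 1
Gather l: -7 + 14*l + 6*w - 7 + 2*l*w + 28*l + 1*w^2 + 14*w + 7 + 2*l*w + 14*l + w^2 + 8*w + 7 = l*(4*w + 56) + 2*w^2 + 28*w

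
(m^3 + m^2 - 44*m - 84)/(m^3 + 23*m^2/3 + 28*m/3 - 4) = 3*(m - 7)/(3*m - 1)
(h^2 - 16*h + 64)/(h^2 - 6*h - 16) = (h - 8)/(h + 2)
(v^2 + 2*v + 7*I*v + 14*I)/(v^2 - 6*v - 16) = (v + 7*I)/(v - 8)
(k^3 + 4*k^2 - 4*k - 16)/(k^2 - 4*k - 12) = (k^2 + 2*k - 8)/(k - 6)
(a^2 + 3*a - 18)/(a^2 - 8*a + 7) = (a^2 + 3*a - 18)/(a^2 - 8*a + 7)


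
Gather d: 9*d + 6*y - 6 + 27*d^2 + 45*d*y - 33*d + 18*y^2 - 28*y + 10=27*d^2 + d*(45*y - 24) + 18*y^2 - 22*y + 4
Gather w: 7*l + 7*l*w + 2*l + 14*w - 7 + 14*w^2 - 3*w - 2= 9*l + 14*w^2 + w*(7*l + 11) - 9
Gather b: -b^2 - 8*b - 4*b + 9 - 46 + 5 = -b^2 - 12*b - 32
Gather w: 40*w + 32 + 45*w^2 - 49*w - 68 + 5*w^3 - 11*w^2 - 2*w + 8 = 5*w^3 + 34*w^2 - 11*w - 28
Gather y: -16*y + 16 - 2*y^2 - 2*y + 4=-2*y^2 - 18*y + 20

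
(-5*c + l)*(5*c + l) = -25*c^2 + l^2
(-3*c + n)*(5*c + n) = -15*c^2 + 2*c*n + n^2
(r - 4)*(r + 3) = r^2 - r - 12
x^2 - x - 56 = (x - 8)*(x + 7)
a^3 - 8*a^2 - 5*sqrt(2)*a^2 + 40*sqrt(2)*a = a*(a - 8)*(a - 5*sqrt(2))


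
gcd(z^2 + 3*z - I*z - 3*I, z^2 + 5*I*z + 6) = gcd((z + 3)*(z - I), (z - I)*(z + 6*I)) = z - I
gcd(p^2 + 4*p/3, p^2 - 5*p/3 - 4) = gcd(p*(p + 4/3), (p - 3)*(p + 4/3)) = p + 4/3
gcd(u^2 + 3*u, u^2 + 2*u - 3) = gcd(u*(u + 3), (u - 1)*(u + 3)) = u + 3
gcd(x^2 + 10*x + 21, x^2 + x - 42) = x + 7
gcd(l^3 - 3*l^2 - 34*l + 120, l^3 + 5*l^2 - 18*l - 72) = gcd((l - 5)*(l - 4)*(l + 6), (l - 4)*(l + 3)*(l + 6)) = l^2 + 2*l - 24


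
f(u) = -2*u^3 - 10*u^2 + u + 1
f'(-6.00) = -95.00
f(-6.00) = 67.00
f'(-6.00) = -95.00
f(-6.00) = 67.00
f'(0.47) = -9.73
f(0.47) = -0.95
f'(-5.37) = -64.62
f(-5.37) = 16.97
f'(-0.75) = 12.62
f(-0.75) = -4.53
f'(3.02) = -114.12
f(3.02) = -142.27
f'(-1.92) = 17.28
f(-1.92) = -23.63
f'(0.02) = 0.60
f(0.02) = 1.02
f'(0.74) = -17.09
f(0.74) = -4.55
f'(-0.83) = 13.47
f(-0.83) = -5.58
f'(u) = -6*u^2 - 20*u + 1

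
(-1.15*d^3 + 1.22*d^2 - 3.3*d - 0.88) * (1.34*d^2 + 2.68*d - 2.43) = -1.541*d^5 - 1.4472*d^4 + 1.6421*d^3 - 12.9878*d^2 + 5.6606*d + 2.1384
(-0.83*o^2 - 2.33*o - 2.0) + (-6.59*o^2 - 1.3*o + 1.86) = -7.42*o^2 - 3.63*o - 0.14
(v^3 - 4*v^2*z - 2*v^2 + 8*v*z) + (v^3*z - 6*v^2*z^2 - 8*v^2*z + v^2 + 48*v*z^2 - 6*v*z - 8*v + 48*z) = v^3*z + v^3 - 6*v^2*z^2 - 12*v^2*z - v^2 + 48*v*z^2 + 2*v*z - 8*v + 48*z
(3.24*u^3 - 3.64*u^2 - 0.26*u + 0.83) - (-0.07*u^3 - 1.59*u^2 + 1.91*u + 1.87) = 3.31*u^3 - 2.05*u^2 - 2.17*u - 1.04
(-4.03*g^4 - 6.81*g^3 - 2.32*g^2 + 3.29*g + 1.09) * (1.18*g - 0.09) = -4.7554*g^5 - 7.6731*g^4 - 2.1247*g^3 + 4.091*g^2 + 0.9901*g - 0.0981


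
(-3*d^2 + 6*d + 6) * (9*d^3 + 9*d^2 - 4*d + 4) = -27*d^5 + 27*d^4 + 120*d^3 + 18*d^2 + 24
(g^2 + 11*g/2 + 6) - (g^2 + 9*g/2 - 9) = g + 15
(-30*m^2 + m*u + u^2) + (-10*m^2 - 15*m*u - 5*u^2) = -40*m^2 - 14*m*u - 4*u^2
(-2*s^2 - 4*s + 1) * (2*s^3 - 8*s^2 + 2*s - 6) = -4*s^5 + 8*s^4 + 30*s^3 - 4*s^2 + 26*s - 6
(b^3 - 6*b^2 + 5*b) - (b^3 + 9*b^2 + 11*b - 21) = -15*b^2 - 6*b + 21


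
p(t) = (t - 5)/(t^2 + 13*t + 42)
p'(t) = (-2*t - 13)*(t - 5)/(t^2 + 13*t + 42)^2 + 1/(t^2 + 13*t + 42) = (t^2 + 13*t - (t - 5)*(2*t + 13) + 42)/(t^2 + 13*t + 42)^2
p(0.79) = -0.08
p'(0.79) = 0.04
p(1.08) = -0.07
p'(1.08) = 0.04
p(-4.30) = -2.03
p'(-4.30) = 2.16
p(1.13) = -0.07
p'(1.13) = 0.03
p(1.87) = -0.04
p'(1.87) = 0.03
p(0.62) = -0.09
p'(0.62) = 0.04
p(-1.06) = -0.21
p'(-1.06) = 0.11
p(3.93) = -0.01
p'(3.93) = 0.01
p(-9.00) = -2.33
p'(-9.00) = -1.78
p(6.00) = 0.01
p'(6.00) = 0.01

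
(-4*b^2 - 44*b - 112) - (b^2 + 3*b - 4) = -5*b^2 - 47*b - 108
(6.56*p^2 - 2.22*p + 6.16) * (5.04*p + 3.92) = 33.0624*p^3 + 14.5264*p^2 + 22.344*p + 24.1472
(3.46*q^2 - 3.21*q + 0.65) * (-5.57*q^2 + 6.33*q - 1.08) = -19.2722*q^4 + 39.7815*q^3 - 27.6766*q^2 + 7.5813*q - 0.702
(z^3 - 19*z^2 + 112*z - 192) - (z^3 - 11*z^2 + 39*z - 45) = -8*z^2 + 73*z - 147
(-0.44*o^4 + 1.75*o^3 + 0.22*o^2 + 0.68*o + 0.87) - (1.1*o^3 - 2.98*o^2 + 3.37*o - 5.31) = -0.44*o^4 + 0.65*o^3 + 3.2*o^2 - 2.69*o + 6.18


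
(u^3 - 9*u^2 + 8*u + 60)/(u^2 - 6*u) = u - 3 - 10/u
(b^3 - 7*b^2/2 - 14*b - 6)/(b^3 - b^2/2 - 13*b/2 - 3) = (b - 6)/(b - 3)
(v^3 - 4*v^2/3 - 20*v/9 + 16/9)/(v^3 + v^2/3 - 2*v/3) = (3*v^2 - 2*v - 8)/(3*v*(v + 1))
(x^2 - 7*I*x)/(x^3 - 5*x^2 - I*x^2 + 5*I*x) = (x - 7*I)/(x^2 - 5*x - I*x + 5*I)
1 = 1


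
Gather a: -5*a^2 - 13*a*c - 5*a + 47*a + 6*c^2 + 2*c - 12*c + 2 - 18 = -5*a^2 + a*(42 - 13*c) + 6*c^2 - 10*c - 16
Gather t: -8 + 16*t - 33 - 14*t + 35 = 2*t - 6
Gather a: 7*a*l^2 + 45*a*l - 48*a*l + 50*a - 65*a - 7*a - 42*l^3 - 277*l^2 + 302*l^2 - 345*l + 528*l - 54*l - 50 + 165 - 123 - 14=a*(7*l^2 - 3*l - 22) - 42*l^3 + 25*l^2 + 129*l - 22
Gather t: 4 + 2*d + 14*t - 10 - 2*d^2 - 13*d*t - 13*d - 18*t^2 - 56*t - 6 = -2*d^2 - 11*d - 18*t^2 + t*(-13*d - 42) - 12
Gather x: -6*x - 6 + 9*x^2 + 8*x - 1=9*x^2 + 2*x - 7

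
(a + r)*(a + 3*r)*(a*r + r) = a^3*r + 4*a^2*r^2 + a^2*r + 3*a*r^3 + 4*a*r^2 + 3*r^3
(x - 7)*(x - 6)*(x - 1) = x^3 - 14*x^2 + 55*x - 42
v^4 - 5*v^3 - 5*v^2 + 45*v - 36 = (v - 4)*(v - 3)*(v - 1)*(v + 3)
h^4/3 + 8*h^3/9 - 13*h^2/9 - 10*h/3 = h*(h/3 + 1)*(h - 2)*(h + 5/3)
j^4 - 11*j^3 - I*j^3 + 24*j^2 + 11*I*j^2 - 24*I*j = j*(j - 8)*(j - 3)*(j - I)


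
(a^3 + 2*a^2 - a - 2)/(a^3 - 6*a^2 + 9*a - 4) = (a^2 + 3*a + 2)/(a^2 - 5*a + 4)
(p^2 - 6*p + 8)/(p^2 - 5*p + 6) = (p - 4)/(p - 3)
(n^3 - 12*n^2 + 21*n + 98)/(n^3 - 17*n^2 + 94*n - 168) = (n^2 - 5*n - 14)/(n^2 - 10*n + 24)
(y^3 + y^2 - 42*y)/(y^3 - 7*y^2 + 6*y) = (y + 7)/(y - 1)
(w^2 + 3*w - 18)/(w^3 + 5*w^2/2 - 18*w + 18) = 2*(w - 3)/(2*w^2 - 7*w + 6)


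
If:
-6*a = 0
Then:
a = 0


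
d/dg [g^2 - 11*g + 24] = 2*g - 11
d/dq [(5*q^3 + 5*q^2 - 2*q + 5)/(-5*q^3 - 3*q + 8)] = (25*q^4 - 50*q^3 + 180*q^2 + 80*q - 1)/(25*q^6 + 30*q^4 - 80*q^3 + 9*q^2 - 48*q + 64)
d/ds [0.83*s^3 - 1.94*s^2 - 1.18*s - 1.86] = 2.49*s^2 - 3.88*s - 1.18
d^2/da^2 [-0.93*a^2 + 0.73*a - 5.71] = -1.86000000000000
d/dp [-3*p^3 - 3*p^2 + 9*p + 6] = -9*p^2 - 6*p + 9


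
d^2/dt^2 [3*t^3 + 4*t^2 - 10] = 18*t + 8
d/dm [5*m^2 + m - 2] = 10*m + 1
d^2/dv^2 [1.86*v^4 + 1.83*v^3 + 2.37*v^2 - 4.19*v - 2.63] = 22.32*v^2 + 10.98*v + 4.74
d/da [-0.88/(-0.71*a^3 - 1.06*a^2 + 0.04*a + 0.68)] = (-1.8744*a^2 - 1.8656*a + 0.0352)/(0.71*a^3 + 1.06*a^2 - 0.04*a - 0.68)^2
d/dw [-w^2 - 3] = -2*w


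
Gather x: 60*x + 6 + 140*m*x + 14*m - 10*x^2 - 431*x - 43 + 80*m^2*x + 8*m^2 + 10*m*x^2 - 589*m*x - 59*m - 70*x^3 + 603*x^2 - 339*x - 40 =8*m^2 - 45*m - 70*x^3 + x^2*(10*m + 593) + x*(80*m^2 - 449*m - 710) - 77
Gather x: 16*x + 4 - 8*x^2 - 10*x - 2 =-8*x^2 + 6*x + 2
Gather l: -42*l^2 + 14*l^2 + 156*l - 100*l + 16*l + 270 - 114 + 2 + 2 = -28*l^2 + 72*l + 160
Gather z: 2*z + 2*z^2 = 2*z^2 + 2*z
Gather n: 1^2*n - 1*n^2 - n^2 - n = -2*n^2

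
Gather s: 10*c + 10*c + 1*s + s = 20*c + 2*s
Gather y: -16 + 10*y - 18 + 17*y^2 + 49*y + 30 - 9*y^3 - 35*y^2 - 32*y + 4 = -9*y^3 - 18*y^2 + 27*y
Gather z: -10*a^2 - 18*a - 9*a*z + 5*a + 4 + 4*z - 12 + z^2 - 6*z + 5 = -10*a^2 - 13*a + z^2 + z*(-9*a - 2) - 3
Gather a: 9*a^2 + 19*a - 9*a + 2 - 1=9*a^2 + 10*a + 1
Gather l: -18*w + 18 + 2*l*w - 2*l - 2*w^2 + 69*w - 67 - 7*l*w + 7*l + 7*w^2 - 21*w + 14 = l*(5 - 5*w) + 5*w^2 + 30*w - 35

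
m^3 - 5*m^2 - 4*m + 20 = (m - 5)*(m - 2)*(m + 2)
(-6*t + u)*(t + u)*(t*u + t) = -6*t^3*u - 6*t^3 - 5*t^2*u^2 - 5*t^2*u + t*u^3 + t*u^2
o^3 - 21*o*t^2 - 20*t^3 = (o - 5*t)*(o + t)*(o + 4*t)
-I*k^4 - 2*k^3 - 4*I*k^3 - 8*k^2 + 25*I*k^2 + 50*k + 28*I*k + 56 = (k - 4)*(k + 7)*(k - 2*I)*(-I*k - I)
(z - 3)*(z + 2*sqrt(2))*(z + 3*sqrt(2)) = z^3 - 3*z^2 + 5*sqrt(2)*z^2 - 15*sqrt(2)*z + 12*z - 36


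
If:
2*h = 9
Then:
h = 9/2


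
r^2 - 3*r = r*(r - 3)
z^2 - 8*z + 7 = (z - 7)*(z - 1)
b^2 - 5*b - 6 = (b - 6)*(b + 1)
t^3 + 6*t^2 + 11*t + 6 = (t + 1)*(t + 2)*(t + 3)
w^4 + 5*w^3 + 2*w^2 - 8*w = w*(w - 1)*(w + 2)*(w + 4)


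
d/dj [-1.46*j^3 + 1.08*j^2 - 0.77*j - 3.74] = -4.38*j^2 + 2.16*j - 0.77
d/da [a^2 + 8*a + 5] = 2*a + 8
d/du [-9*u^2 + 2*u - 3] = 2 - 18*u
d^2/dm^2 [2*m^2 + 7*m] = 4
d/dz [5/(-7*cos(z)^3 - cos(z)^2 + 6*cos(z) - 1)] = 5*(-21*cos(z)^2 - 2*cos(z) + 6)*sin(z)/(7*cos(z)^3 + cos(z)^2 - 6*cos(z) + 1)^2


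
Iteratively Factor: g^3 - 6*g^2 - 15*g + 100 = (g - 5)*(g^2 - g - 20) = (g - 5)^2*(g + 4)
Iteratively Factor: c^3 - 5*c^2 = (c)*(c^2 - 5*c) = c^2*(c - 5)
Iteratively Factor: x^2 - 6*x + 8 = (x - 4)*(x - 2)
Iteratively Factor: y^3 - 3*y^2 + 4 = (y - 2)*(y^2 - y - 2) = (y - 2)^2*(y + 1)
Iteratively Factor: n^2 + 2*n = (n + 2)*(n)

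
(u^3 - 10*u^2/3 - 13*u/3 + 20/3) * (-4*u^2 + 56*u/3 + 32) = -4*u^5 + 32*u^4 - 116*u^3/9 - 1928*u^2/9 - 128*u/9 + 640/3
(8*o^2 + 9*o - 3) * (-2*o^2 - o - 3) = -16*o^4 - 26*o^3 - 27*o^2 - 24*o + 9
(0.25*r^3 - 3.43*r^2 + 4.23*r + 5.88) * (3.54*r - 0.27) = 0.885*r^4 - 12.2097*r^3 + 15.9003*r^2 + 19.6731*r - 1.5876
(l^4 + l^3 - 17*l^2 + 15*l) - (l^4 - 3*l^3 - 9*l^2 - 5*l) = 4*l^3 - 8*l^2 + 20*l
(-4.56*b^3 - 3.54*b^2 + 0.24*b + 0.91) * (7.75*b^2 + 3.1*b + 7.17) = -35.34*b^5 - 41.571*b^4 - 41.8092*b^3 - 17.5853*b^2 + 4.5418*b + 6.5247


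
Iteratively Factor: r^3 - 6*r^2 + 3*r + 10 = (r + 1)*(r^2 - 7*r + 10) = (r - 2)*(r + 1)*(r - 5)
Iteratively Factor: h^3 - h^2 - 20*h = (h + 4)*(h^2 - 5*h) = h*(h + 4)*(h - 5)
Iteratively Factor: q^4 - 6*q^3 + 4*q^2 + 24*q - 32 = (q - 2)*(q^3 - 4*q^2 - 4*q + 16) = (q - 4)*(q - 2)*(q^2 - 4) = (q - 4)*(q - 2)^2*(q + 2)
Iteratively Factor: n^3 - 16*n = (n - 4)*(n^2 + 4*n) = n*(n - 4)*(n + 4)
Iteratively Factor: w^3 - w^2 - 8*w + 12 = (w - 2)*(w^2 + w - 6) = (w - 2)^2*(w + 3)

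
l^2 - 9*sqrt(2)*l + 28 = (l - 7*sqrt(2))*(l - 2*sqrt(2))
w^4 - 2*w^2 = w^2*(w - sqrt(2))*(w + sqrt(2))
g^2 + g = g*(g + 1)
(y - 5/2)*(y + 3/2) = y^2 - y - 15/4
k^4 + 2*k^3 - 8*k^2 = k^2*(k - 2)*(k + 4)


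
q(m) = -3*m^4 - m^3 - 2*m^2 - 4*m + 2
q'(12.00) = -21220.00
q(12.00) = -64270.00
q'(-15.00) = 39881.00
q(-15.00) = -148888.00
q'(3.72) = -678.14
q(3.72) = -666.54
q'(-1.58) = 42.16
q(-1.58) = -11.42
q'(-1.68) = 51.15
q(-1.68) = -16.08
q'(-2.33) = 140.83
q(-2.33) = -75.31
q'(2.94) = -346.64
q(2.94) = -276.59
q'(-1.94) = 80.09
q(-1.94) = -32.96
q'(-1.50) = 35.75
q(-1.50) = -8.31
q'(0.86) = -17.29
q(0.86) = -5.20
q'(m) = -12*m^3 - 3*m^2 - 4*m - 4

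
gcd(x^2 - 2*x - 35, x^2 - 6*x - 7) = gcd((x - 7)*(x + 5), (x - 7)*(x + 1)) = x - 7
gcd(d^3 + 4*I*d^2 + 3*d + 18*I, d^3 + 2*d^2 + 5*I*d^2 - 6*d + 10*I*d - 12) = d + 3*I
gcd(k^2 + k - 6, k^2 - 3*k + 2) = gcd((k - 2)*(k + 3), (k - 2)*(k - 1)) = k - 2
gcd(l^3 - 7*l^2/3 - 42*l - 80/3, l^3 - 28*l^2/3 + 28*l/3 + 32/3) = l^2 - 22*l/3 - 16/3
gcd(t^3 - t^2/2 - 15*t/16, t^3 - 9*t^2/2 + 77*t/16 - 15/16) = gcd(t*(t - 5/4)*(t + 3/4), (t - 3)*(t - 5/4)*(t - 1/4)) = t - 5/4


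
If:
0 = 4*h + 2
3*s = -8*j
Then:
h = -1/2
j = -3*s/8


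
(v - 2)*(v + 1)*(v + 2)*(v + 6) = v^4 + 7*v^3 + 2*v^2 - 28*v - 24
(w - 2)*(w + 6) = w^2 + 4*w - 12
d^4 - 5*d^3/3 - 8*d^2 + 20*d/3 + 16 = (d - 3)*(d - 2)*(d + 4/3)*(d + 2)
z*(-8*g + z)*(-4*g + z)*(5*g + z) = 160*g^3*z - 28*g^2*z^2 - 7*g*z^3 + z^4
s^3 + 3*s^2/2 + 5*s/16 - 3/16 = (s - 1/4)*(s + 3/4)*(s + 1)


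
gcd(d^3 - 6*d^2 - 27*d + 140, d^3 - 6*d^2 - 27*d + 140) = d^3 - 6*d^2 - 27*d + 140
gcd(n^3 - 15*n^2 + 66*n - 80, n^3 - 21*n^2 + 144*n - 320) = n^2 - 13*n + 40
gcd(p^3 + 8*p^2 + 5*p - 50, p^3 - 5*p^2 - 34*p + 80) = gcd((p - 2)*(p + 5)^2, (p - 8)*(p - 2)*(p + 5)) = p^2 + 3*p - 10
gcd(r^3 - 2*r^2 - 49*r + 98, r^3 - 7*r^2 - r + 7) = r - 7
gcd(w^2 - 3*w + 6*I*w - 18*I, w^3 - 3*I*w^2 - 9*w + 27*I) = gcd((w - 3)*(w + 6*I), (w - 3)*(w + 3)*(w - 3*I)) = w - 3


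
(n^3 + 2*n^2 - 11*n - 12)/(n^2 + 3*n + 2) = (n^2 + n - 12)/(n + 2)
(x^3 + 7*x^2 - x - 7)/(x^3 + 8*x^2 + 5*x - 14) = (x + 1)/(x + 2)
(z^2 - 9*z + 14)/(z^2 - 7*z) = (z - 2)/z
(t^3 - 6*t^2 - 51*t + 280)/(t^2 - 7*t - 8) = (t^2 + 2*t - 35)/(t + 1)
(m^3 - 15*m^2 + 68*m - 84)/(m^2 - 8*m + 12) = m - 7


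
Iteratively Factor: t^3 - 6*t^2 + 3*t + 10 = (t - 5)*(t^2 - t - 2) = (t - 5)*(t - 2)*(t + 1)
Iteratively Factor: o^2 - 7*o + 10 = (o - 5)*(o - 2)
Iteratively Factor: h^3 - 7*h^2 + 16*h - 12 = (h - 2)*(h^2 - 5*h + 6) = (h - 3)*(h - 2)*(h - 2)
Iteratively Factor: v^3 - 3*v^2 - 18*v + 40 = (v - 5)*(v^2 + 2*v - 8) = (v - 5)*(v + 4)*(v - 2)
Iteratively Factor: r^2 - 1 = (r + 1)*(r - 1)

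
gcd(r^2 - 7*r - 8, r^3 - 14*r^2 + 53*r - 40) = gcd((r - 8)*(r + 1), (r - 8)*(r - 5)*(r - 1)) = r - 8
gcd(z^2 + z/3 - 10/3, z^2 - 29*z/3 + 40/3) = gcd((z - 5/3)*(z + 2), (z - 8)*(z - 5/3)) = z - 5/3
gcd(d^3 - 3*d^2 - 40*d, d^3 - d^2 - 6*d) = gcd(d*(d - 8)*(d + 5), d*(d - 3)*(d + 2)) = d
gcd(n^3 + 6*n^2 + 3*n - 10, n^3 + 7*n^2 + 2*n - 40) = n + 5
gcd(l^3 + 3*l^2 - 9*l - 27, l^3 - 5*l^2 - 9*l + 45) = l^2 - 9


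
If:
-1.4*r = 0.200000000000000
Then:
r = -0.14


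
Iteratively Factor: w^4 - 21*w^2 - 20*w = (w + 4)*(w^3 - 4*w^2 - 5*w) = (w + 1)*(w + 4)*(w^2 - 5*w) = w*(w + 1)*(w + 4)*(w - 5)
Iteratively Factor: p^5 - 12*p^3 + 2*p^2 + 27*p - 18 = (p + 3)*(p^4 - 3*p^3 - 3*p^2 + 11*p - 6) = (p + 2)*(p + 3)*(p^3 - 5*p^2 + 7*p - 3) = (p - 3)*(p + 2)*(p + 3)*(p^2 - 2*p + 1) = (p - 3)*(p - 1)*(p + 2)*(p + 3)*(p - 1)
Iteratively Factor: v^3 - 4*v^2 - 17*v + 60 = (v - 5)*(v^2 + v - 12) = (v - 5)*(v - 3)*(v + 4)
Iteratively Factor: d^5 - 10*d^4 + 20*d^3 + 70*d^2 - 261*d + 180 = (d - 4)*(d^4 - 6*d^3 - 4*d^2 + 54*d - 45) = (d - 5)*(d - 4)*(d^3 - d^2 - 9*d + 9) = (d - 5)*(d - 4)*(d - 3)*(d^2 + 2*d - 3) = (d - 5)*(d - 4)*(d - 3)*(d + 3)*(d - 1)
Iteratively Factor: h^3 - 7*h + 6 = (h - 1)*(h^2 + h - 6) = (h - 2)*(h - 1)*(h + 3)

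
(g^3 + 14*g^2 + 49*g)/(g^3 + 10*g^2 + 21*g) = (g + 7)/(g + 3)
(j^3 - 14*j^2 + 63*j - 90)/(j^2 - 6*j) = j - 8 + 15/j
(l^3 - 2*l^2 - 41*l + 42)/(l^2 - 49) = (l^2 + 5*l - 6)/(l + 7)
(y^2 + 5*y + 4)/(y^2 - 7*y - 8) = (y + 4)/(y - 8)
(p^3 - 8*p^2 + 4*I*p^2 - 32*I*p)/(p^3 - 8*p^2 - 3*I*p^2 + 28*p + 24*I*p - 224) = p/(p - 7*I)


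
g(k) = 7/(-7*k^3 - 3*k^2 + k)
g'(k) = 7*(21*k^2 + 6*k - 1)/(-7*k^3 - 3*k^2 + k)^2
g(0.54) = -4.87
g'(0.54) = 28.35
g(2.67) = -0.05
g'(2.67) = 0.05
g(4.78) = -0.01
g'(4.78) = 0.01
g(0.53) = -5.17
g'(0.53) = 30.81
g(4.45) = -0.01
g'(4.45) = 0.01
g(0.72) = -2.03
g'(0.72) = 8.36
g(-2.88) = 0.05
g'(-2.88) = 0.06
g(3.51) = -0.02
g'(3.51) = 0.02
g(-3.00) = 0.04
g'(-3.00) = 0.05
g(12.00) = 0.00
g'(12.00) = 0.00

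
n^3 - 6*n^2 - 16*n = n*(n - 8)*(n + 2)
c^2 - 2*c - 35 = (c - 7)*(c + 5)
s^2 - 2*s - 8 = (s - 4)*(s + 2)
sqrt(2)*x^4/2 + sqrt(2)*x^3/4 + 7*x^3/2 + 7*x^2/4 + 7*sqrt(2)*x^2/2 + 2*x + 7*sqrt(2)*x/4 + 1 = (x/2 + sqrt(2)/2)*(x + sqrt(2)/2)*(x + 2*sqrt(2))*(sqrt(2)*x + sqrt(2)/2)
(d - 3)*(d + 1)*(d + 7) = d^3 + 5*d^2 - 17*d - 21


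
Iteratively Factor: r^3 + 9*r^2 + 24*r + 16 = (r + 4)*(r^2 + 5*r + 4) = (r + 1)*(r + 4)*(r + 4)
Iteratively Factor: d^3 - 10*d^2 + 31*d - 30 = (d - 2)*(d^2 - 8*d + 15) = (d - 3)*(d - 2)*(d - 5)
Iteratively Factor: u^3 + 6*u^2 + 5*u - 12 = (u + 3)*(u^2 + 3*u - 4) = (u + 3)*(u + 4)*(u - 1)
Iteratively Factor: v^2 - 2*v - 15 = (v + 3)*(v - 5)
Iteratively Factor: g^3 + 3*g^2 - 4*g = (g - 1)*(g^2 + 4*g) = (g - 1)*(g + 4)*(g)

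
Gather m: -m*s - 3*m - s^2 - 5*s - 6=m*(-s - 3) - s^2 - 5*s - 6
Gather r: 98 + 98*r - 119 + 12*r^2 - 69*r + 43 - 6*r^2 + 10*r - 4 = 6*r^2 + 39*r + 18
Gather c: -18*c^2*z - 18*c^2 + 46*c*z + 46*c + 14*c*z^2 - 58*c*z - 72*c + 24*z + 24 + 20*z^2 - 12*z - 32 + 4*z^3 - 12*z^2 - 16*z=c^2*(-18*z - 18) + c*(14*z^2 - 12*z - 26) + 4*z^3 + 8*z^2 - 4*z - 8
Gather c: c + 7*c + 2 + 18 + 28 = 8*c + 48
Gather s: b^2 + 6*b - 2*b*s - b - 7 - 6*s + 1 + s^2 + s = b^2 + 5*b + s^2 + s*(-2*b - 5) - 6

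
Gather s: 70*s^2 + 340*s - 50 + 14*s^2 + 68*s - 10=84*s^2 + 408*s - 60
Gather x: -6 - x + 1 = -x - 5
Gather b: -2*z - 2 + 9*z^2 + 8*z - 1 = 9*z^2 + 6*z - 3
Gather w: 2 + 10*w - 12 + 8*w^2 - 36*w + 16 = 8*w^2 - 26*w + 6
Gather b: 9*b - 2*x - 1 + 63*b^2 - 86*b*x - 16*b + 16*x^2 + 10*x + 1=63*b^2 + b*(-86*x - 7) + 16*x^2 + 8*x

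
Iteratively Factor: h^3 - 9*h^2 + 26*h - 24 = (h - 2)*(h^2 - 7*h + 12) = (h - 4)*(h - 2)*(h - 3)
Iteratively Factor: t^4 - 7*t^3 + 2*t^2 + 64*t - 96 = (t - 2)*(t^3 - 5*t^2 - 8*t + 48) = (t - 4)*(t - 2)*(t^2 - t - 12) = (t - 4)*(t - 2)*(t + 3)*(t - 4)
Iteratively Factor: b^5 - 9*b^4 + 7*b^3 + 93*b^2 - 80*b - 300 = (b + 2)*(b^4 - 11*b^3 + 29*b^2 + 35*b - 150) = (b - 3)*(b + 2)*(b^3 - 8*b^2 + 5*b + 50) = (b - 3)*(b + 2)^2*(b^2 - 10*b + 25) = (b - 5)*(b - 3)*(b + 2)^2*(b - 5)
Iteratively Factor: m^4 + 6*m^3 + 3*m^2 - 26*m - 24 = (m + 3)*(m^3 + 3*m^2 - 6*m - 8) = (m + 1)*(m + 3)*(m^2 + 2*m - 8) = (m + 1)*(m + 3)*(m + 4)*(m - 2)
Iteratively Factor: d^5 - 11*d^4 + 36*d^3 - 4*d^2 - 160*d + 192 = (d - 4)*(d^4 - 7*d^3 + 8*d^2 + 28*d - 48) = (d - 4)*(d - 2)*(d^3 - 5*d^2 - 2*d + 24) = (d - 4)*(d - 2)*(d + 2)*(d^2 - 7*d + 12) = (d - 4)*(d - 3)*(d - 2)*(d + 2)*(d - 4)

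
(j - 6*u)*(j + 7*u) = j^2 + j*u - 42*u^2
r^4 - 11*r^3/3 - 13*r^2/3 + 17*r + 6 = (r - 3)^2*(r + 1/3)*(r + 2)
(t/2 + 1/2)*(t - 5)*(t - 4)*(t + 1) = t^4/2 - 7*t^3/2 + 3*t^2/2 + 31*t/2 + 10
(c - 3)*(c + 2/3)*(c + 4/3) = c^3 - c^2 - 46*c/9 - 8/3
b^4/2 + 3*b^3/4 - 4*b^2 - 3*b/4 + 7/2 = (b/2 + 1/2)*(b - 2)*(b - 1)*(b + 7/2)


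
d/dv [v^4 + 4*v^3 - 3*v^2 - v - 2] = 4*v^3 + 12*v^2 - 6*v - 1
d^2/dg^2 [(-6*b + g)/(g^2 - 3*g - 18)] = 2*((6*b - g)*(2*g - 3)^2 + 3*(2*b - g + 1)*(-g^2 + 3*g + 18))/(-g^2 + 3*g + 18)^3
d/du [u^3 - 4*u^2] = u*(3*u - 8)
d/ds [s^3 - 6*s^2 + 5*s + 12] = 3*s^2 - 12*s + 5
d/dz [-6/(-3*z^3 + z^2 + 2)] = 6*z*(2 - 9*z)/(-3*z^3 + z^2 + 2)^2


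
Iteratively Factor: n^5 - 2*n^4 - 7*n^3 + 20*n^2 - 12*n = (n - 1)*(n^4 - n^3 - 8*n^2 + 12*n) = n*(n - 1)*(n^3 - n^2 - 8*n + 12) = n*(n - 2)*(n - 1)*(n^2 + n - 6) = n*(n - 2)^2*(n - 1)*(n + 3)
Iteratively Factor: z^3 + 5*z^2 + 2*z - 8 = (z + 4)*(z^2 + z - 2) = (z + 2)*(z + 4)*(z - 1)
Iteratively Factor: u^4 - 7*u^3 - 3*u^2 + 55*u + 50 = (u + 2)*(u^3 - 9*u^2 + 15*u + 25) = (u - 5)*(u + 2)*(u^2 - 4*u - 5) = (u - 5)*(u + 1)*(u + 2)*(u - 5)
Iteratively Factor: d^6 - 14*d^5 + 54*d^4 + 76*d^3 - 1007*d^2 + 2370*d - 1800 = (d - 3)*(d^5 - 11*d^4 + 21*d^3 + 139*d^2 - 590*d + 600) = (d - 3)*(d + 4)*(d^4 - 15*d^3 + 81*d^2 - 185*d + 150) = (d - 3)^2*(d + 4)*(d^3 - 12*d^2 + 45*d - 50) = (d - 5)*(d - 3)^2*(d + 4)*(d^2 - 7*d + 10) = (d - 5)*(d - 3)^2*(d - 2)*(d + 4)*(d - 5)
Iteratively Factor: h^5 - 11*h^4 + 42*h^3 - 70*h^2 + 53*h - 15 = (h - 5)*(h^4 - 6*h^3 + 12*h^2 - 10*h + 3) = (h - 5)*(h - 1)*(h^3 - 5*h^2 + 7*h - 3) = (h - 5)*(h - 1)^2*(h^2 - 4*h + 3) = (h - 5)*(h - 1)^3*(h - 3)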